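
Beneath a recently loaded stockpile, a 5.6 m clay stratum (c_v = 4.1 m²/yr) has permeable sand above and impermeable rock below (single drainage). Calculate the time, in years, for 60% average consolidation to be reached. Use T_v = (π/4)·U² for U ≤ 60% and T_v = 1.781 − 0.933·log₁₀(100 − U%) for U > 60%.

t ≈ 2.16 years

Drainage path length: H_d = H = 5.6 m (single drainage).
U ≤ 60%: T_v = (π/4)·U² = (π/4)×0.6² = 0.28274.
t = T_v·H_d²/c_v = 0.28274×5.6²/4.1 = 2.163 years.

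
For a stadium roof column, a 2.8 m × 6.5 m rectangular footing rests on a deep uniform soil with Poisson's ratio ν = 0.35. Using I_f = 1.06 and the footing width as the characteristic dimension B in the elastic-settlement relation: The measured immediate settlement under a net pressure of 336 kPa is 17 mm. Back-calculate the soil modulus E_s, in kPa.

S_e = q·B·(1−ν²)/E_s · I_f  ⇒  E_s = q·B·(1−ν²)·I_f / S_e.
E_s = 336 × 2.8 × 0.8775 × 1.06 / 0.017 = 51480 kPa

E_s ≈ 51500 kPa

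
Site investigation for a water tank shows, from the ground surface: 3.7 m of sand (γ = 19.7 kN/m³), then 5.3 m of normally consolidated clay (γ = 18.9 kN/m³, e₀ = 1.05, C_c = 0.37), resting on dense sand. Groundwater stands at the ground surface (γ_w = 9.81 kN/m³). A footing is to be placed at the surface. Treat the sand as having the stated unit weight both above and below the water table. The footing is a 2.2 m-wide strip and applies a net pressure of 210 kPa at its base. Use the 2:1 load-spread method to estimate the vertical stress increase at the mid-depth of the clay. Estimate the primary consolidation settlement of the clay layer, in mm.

Mid-depth of clay below the ground surface: z = 3.7 + 5.3/2 = 6.35 m.
Total vertical stress at mid-clay: σ_v = 19.7×3.7 + 18.9×2.65 = 122.97 kPa.
Pore pressure: u = 9.81×(6.35 − 0) = 62.294 kPa.
Initial effective stress: σ'_0 = σ_v − u = 122.97 − 62.294 = 60.676 kPa.
Stress increase at mid-clay by the 2:1 spreading method:
Δσ = qB/(B+z) = 210×2.2/(2.2+6.35) = 54.035 kPa
Final effective stress: σ'_f = σ'_0 + Δσ = 60.676 + 54.035 = 114.71 kPa.
Normally consolidated clay, so the full stress increment lies on the virgin compression line:
S_c = C_c·H/(1+e₀)·log₁₀(σ'_f/σ'_0) = 0.37×5.3/(1+1.05)×log₁₀(114.71/60.676)
    = 0.95659 × 0.27658 = 0.2646 m

S_c ≈ 265 mm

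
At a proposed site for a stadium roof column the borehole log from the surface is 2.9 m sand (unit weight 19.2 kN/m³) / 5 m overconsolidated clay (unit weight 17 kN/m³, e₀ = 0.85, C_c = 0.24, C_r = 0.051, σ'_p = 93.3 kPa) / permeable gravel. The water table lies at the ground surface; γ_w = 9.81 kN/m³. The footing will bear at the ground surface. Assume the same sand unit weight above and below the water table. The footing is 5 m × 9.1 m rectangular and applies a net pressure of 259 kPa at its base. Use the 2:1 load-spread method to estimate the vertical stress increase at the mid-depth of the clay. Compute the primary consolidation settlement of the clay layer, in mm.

Mid-depth of clay below the ground surface: z = 2.9 + 5/2 = 5.4 m.
Total vertical stress at mid-clay: σ_v = 19.2×2.9 + 17×2.5 = 98.18 kPa.
Pore pressure: u = 9.81×(5.4 − 0) = 52.974 kPa.
Initial effective stress: σ'_0 = σ_v − u = 98.18 − 52.974 = 45.206 kPa.
Stress increase at mid-clay by the 2:1 spreading method:
Δσ = qBL/((B+z)(L+z)) = 259×5×9.1/((5+5.4)(9.1+5.4)) = 78.147 kPa
Final effective stress: σ'_f = 45.206 + 78.147 = 123.35 kPa.
σ'_f = 123.35 > σ'_p = 93.3 kPa, so the stress path crosses the preconsolidation pressure — recompression up to σ'_p, then virgin compression beyond:
S_c = H/(1+e₀)·[C_r·log₁₀(σ'_p/σ'_0) + C_c·log₁₀(σ'_f/σ'_p)]
    = 5/1.85 × [0.051×log₁₀(93.3/45.206) + 0.24×log₁₀(123.35/93.3)]
    = 2.7027 × [0.016049 + 0.029102] = 0.122 m

S_c ≈ 122 mm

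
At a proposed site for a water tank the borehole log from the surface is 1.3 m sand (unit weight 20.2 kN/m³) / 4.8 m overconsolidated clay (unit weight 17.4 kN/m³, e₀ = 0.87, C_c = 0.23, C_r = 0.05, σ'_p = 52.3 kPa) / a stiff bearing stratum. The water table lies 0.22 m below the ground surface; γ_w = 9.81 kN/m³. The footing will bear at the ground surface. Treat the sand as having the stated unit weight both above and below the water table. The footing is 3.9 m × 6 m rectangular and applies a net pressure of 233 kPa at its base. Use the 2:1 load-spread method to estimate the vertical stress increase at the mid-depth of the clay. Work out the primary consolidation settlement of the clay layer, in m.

S_c ≈ 0.21 m

Mid-depth of clay below the ground surface: z = 1.3 + 4.8/2 = 3.7 m.
Total vertical stress at mid-clay: σ_v = 20.2×1.3 + 17.4×2.4 = 68.02 kPa.
Pore pressure: u = 9.81×(3.7 − 0.22) = 34.139 kPa.
Initial effective stress: σ'_0 = σ_v − u = 68.02 − 34.139 = 33.881 kPa.
Stress increase at mid-clay by the 2:1 spreading method:
Δσ = qBL/((B+z)(L+z)) = 233×3.9×6/((3.9+3.7)(6+3.7)) = 73.958 kPa
Final effective stress: σ'_f = 33.881 + 73.958 = 107.84 kPa.
σ'_f = 107.84 > σ'_p = 52.3 kPa, so the stress path crosses the preconsolidation pressure — recompression up to σ'_p, then virgin compression beyond:
S_c = H/(1+e₀)·[C_r·log₁₀(σ'_p/σ'_0) + C_c·log₁₀(σ'_f/σ'_p)]
    = 4.8/1.87 × [0.05×log₁₀(52.3/33.881) + 0.23×log₁₀(107.84/52.3)]
    = 2.5668 × [0.0094273 + 0.072284] = 0.2097 m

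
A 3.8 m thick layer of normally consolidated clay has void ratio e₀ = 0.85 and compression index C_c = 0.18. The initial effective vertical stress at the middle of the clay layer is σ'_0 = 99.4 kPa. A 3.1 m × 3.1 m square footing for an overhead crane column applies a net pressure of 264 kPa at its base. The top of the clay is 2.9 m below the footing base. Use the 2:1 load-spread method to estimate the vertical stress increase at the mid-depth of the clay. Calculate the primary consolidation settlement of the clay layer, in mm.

S_c ≈ 55.1 mm

Mid-depth of clay below the footing base: z = 2.9 + 3.8/2 = 4.8 m.
Stress increase at mid-clay by the 2:1 spreading method:
Δσ = qBL/((B+z)(L+z)) = 264×3.1×3.1/((3.1+4.8)(3.1+4.8)) = 40.651 kPa
Final effective stress: σ'_f = σ'_0 + Δσ = 99.4 + 40.651 = 140.05 kPa.
Normally consolidated clay, so the full stress increment lies on the virgin compression line:
S_c = C_c·H/(1+e₀)·log₁₀(σ'_f/σ'_0) = 0.18×3.8/(1+0.85)×log₁₀(140.05/99.4)
    = 0.36973 × 0.1489 = 0.05505 m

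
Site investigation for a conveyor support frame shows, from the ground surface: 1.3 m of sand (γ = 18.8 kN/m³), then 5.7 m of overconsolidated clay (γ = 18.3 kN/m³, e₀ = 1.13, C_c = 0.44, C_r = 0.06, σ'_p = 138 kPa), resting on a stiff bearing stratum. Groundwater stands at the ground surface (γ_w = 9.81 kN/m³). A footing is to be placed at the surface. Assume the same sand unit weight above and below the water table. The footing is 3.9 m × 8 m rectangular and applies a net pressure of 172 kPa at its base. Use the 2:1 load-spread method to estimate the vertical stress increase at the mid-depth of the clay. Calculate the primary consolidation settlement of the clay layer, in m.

Mid-depth of clay below the ground surface: z = 1.3 + 5.7/2 = 4.15 m.
Total vertical stress at mid-clay: σ_v = 18.8×1.3 + 18.3×2.85 = 76.595 kPa.
Pore pressure: u = 9.81×(4.15 − 0) = 40.712 kPa.
Initial effective stress: σ'_0 = σ_v − u = 76.595 − 40.712 = 35.883 kPa.
Stress increase at mid-clay by the 2:1 spreading method:
Δσ = qBL/((B+z)(L+z)) = 172×3.9×8/((3.9+4.15)(8+4.15)) = 54.867 kPa
Final effective stress: σ'_f = 35.883 + 54.867 = 90.75 kPa.
σ'_f = 90.75 ≤ σ'_p = 138 kPa, so the clay remains overconsolidated and only the recompression index applies:
S_c = C_r·H/(1+e₀)·log₁₀(σ'_f/σ'_0) = 0.06×5.7/2.13×log₁₀(90.75/35.883)
    = 0.16057 × 0.40296 = 0.0647 m

S_c ≈ 0.0647 m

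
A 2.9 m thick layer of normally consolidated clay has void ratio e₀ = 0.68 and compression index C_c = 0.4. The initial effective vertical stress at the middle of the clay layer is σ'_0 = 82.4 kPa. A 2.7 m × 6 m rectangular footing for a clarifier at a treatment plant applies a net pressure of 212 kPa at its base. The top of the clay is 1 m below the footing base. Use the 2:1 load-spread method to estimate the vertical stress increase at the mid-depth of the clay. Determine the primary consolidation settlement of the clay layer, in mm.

Mid-depth of clay below the footing base: z = 1 + 2.9/2 = 2.45 m.
Stress increase at mid-clay by the 2:1 spreading method:
Δσ = qBL/((B+z)(L+z)) = 212×2.7×6/((2.7+2.45)(6+2.45)) = 78.92 kPa
Final effective stress: σ'_f = σ'_0 + Δσ = 82.4 + 78.92 = 161.32 kPa.
Normally consolidated clay, so the full stress increment lies on the virgin compression line:
S_c = C_c·H/(1+e₀)·log₁₀(σ'_f/σ'_0) = 0.4×2.9/(1+0.68)×log₁₀(161.32/82.4)
    = 0.69048 × 0.29176 = 0.2015 m

S_c ≈ 201 mm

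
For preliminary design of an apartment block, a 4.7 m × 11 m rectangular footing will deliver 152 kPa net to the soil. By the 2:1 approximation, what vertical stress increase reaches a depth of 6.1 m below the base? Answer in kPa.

By the 2:1 method the load spreads at 1 horizontal : 2 vertical, so at depth z the loaded area has grown by z in each plan dimension:
Δσ = qBL/((B+z)(L+z)) = 152×4.7×11/((4.7+6.1)(11+6.1)) = 42.551 kPa

Δσ_z ≈ 42.6 kPa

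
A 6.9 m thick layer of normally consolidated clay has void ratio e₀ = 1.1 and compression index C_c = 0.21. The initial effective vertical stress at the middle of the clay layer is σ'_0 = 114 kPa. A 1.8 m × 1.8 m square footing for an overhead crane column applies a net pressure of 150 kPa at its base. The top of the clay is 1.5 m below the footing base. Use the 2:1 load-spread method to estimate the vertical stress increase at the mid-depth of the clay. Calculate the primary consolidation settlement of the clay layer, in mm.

Mid-depth of clay below the footing base: z = 1.5 + 6.9/2 = 4.95 m.
Stress increase at mid-clay by the 2:1 spreading method:
Δσ = qBL/((B+z)(L+z)) = 150×1.8×1.8/((1.8+4.95)(1.8+4.95)) = 10.667 kPa
Final effective stress: σ'_f = σ'_0 + Δσ = 114 + 10.667 = 124.67 kPa.
Normally consolidated clay, so the full stress increment lies on the virgin compression line:
S_c = C_c·H/(1+e₀)·log₁₀(σ'_f/σ'_0) = 0.21×6.9/(1+1.1)×log₁₀(124.67/114)
    = 0.69 × 0.038857 = 0.02681 m

S_c ≈ 26.8 mm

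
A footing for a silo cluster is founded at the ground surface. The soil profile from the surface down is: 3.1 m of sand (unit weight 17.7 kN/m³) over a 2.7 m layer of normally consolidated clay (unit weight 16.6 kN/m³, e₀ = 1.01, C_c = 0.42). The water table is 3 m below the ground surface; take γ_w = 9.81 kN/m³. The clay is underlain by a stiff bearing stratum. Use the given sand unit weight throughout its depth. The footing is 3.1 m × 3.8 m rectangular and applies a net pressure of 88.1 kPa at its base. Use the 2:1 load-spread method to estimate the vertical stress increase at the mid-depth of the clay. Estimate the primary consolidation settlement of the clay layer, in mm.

S_c ≈ 57.5 mm

Mid-depth of clay below the ground surface: z = 3.1 + 2.7/2 = 4.45 m.
Total vertical stress at mid-clay: σ_v = 17.7×3.1 + 16.6×1.35 = 77.28 kPa.
Pore pressure: u = 9.81×(4.45 − 3) = 14.225 kPa.
Initial effective stress: σ'_0 = σ_v − u = 77.28 − 14.225 = 63.055 kPa.
Stress increase at mid-clay by the 2:1 spreading method:
Δσ = qBL/((B+z)(L+z)) = 88.1×3.1×3.8/((3.1+4.45)(3.8+4.45)) = 16.662 kPa
Final effective stress: σ'_f = σ'_0 + Δσ = 63.055 + 16.662 = 79.717 kPa.
Normally consolidated clay, so the full stress increment lies on the virgin compression line:
S_c = C_c·H/(1+e₀)·log₁₀(σ'_f/σ'_0) = 0.42×2.7/(1+1.01)×log₁₀(79.717/63.055)
    = 0.56418 × 0.10183 = 0.05745 m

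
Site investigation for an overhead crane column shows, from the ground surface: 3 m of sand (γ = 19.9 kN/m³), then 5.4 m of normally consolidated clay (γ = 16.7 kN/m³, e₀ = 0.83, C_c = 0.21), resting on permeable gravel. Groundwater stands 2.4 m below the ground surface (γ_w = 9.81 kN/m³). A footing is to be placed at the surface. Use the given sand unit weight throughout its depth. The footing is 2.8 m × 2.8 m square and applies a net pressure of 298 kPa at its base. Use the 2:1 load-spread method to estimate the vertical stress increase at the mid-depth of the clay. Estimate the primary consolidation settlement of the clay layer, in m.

Mid-depth of clay below the ground surface: z = 3 + 5.4/2 = 5.7 m.
Total vertical stress at mid-clay: σ_v = 19.9×3 + 16.7×2.7 = 104.79 kPa.
Pore pressure: u = 9.81×(5.7 − 2.4) = 32.373 kPa.
Initial effective stress: σ'_0 = σ_v − u = 104.79 − 32.373 = 72.417 kPa.
Stress increase at mid-clay by the 2:1 spreading method:
Δσ = qBL/((B+z)(L+z)) = 298×2.8×2.8/((2.8+5.7)(2.8+5.7)) = 32.337 kPa
Final effective stress: σ'_f = σ'_0 + Δσ = 72.417 + 32.337 = 104.75 kPa.
Normally consolidated clay, so the full stress increment lies on the virgin compression line:
S_c = C_c·H/(1+e₀)·log₁₀(σ'_f/σ'_0) = 0.21×5.4/(1+0.83)×log₁₀(104.75/72.417)
    = 0.61967 × 0.16031 = 0.09934 m

S_c ≈ 0.0993 m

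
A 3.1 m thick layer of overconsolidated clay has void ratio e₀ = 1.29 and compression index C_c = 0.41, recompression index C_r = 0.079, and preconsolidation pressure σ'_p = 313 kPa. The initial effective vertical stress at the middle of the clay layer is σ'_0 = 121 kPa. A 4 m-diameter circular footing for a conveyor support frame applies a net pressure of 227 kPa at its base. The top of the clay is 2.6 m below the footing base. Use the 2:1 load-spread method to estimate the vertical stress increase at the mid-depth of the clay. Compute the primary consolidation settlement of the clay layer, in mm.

Mid-depth of clay below the footing base: z = 2.6 + 3.1/2 = 4.15 m.
Stress increase at mid-clay by the 2:1 spreading method:
Δσ ≈ qD²/(D+z)² = 227×4²/(4+4.15)² = 54.68 kPa
Final effective stress: σ'_f = 121 + 54.68 = 175.68 kPa.
σ'_f = 175.68 ≤ σ'_p = 313 kPa, so the clay remains overconsolidated and only the recompression index applies:
S_c = C_r·H/(1+e₀)·log₁₀(σ'_f/σ'_0) = 0.079×3.1/2.29×log₁₀(175.68/121)
    = 0.10694 × 0.16194 = 0.01732 m

S_c ≈ 17.3 mm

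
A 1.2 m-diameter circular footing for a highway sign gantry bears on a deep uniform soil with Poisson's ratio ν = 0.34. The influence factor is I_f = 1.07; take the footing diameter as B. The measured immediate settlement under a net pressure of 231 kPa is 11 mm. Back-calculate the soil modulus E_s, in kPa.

E_s ≈ 23800 kPa

S_e = q·B·(1−ν²)/E_s · I_f  ⇒  E_s = q·B·(1−ν²)·I_f / S_e.
E_s = 231 × 1.2 × 0.8844 × 1.07 / 0.011 = 23850 kPa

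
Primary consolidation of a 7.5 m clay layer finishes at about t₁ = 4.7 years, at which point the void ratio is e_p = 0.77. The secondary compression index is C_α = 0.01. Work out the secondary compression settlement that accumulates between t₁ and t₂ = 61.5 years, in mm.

S_s ≈ 47.3 mm

Secondary compression: S_s = C_α·H/(1+e_p)·log₁₀(t₂/t₁)
S_s = 0.01×7.5/(1+0.77)×log₁₀(61.5/4.7)
    = 0.04237 × 1.117 = 0.04732 m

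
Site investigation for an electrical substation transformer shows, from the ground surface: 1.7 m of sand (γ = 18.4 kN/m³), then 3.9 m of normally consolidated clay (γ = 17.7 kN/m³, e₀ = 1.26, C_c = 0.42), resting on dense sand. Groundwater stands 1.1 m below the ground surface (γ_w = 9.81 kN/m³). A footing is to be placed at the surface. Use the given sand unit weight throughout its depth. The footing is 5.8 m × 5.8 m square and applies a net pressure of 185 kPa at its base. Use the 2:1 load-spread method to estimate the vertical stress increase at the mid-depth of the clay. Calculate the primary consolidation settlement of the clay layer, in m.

Mid-depth of clay below the ground surface: z = 1.7 + 3.9/2 = 3.65 m.
Total vertical stress at mid-clay: σ_v = 18.4×1.7 + 17.7×1.95 = 65.795 kPa.
Pore pressure: u = 9.81×(3.65 − 1.1) = 25.015 kPa.
Initial effective stress: σ'_0 = σ_v − u = 65.795 − 25.015 = 40.78 kPa.
Stress increase at mid-clay by the 2:1 spreading method:
Δσ = qBL/((B+z)(L+z)) = 185×5.8×5.8/((5.8+3.65)(5.8+3.65)) = 69.689 kPa
Final effective stress: σ'_f = σ'_0 + Δσ = 40.78 + 69.689 = 110.47 kPa.
Normally consolidated clay, so the full stress increment lies on the virgin compression line:
S_c = C_c·H/(1+e₀)·log₁₀(σ'_f/σ'_0) = 0.42×3.9/(1+1.26)×log₁₀(110.47/40.78)
    = 0.72478 × 0.4328 = 0.3137 m

S_c ≈ 0.314 m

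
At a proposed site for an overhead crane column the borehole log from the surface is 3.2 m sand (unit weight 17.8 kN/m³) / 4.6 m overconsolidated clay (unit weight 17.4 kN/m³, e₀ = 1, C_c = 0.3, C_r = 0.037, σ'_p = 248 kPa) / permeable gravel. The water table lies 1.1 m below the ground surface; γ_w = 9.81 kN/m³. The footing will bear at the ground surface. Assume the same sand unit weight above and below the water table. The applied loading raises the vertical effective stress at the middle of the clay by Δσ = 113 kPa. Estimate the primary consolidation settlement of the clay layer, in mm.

S_c ≈ 41.8 mm

Mid-depth of clay below the ground surface: z = 3.2 + 4.6/2 = 5.5 m.
Total vertical stress at mid-clay: σ_v = 17.8×3.2 + 17.4×2.3 = 96.98 kPa.
Pore pressure: u = 9.81×(5.5 − 1.1) = 43.164 kPa.
Initial effective stress: σ'_0 = σ_v − u = 96.98 − 43.164 = 53.816 kPa.
Final effective stress: σ'_f = 53.816 + 113 = 166.82 kPa.
σ'_f = 166.82 ≤ σ'_p = 248 kPa, so the clay remains overconsolidated and only the recompression index applies:
S_c = C_r·H/(1+e₀)·log₁₀(σ'_f/σ'_0) = 0.037×4.6/2×log₁₀(166.82/53.816)
    = 0.0851 × 0.49134 = 0.04181 m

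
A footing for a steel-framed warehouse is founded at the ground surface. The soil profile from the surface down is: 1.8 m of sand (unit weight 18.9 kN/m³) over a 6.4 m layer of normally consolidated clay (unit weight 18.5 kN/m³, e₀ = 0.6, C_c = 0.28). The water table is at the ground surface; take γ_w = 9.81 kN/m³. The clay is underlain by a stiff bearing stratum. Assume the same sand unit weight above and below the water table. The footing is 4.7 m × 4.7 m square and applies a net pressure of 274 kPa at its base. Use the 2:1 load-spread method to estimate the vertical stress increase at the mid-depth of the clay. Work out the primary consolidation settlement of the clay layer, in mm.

Mid-depth of clay below the ground surface: z = 1.8 + 6.4/2 = 5 m.
Total vertical stress at mid-clay: σ_v = 18.9×1.8 + 18.5×3.2 = 93.22 kPa.
Pore pressure: u = 9.81×(5 − 0) = 49.05 kPa.
Initial effective stress: σ'_0 = σ_v − u = 93.22 − 49.05 = 44.17 kPa.
Stress increase at mid-clay by the 2:1 spreading method:
Δσ = qBL/((B+z)(L+z)) = 274×4.7×4.7/((4.7+5)(4.7+5)) = 64.328 kPa
Final effective stress: σ'_f = σ'_0 + Δσ = 44.17 + 64.328 = 108.5 kPa.
Normally consolidated clay, so the full stress increment lies on the virgin compression line:
S_c = C_c·H/(1+e₀)·log₁₀(σ'_f/σ'_0) = 0.28×6.4/(1+0.6)×log₁₀(108.5/44.17)
    = 1.12 × 0.3903 = 0.4371 m

S_c ≈ 437 mm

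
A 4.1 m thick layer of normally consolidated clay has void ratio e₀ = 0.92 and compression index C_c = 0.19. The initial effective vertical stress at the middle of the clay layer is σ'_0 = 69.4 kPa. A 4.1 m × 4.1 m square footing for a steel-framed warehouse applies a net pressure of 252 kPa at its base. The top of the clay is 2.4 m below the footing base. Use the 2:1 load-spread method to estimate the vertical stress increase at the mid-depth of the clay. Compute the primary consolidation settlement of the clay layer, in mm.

S_c ≈ 107 mm

Mid-depth of clay below the footing base: z = 2.4 + 4.1/2 = 4.45 m.
Stress increase at mid-clay by the 2:1 spreading method:
Δσ = qBL/((B+z)(L+z)) = 252×4.1×4.1/((4.1+4.45)(4.1+4.45)) = 57.948 kPa
Final effective stress: σ'_f = σ'_0 + Δσ = 69.4 + 57.948 = 127.35 kPa.
Normally consolidated clay, so the full stress increment lies on the virgin compression line:
S_c = C_c·H/(1+e₀)·log₁₀(σ'_f/σ'_0) = 0.19×4.1/(1+0.92)×log₁₀(127.35/69.4)
    = 0.40573 × 0.26364 = 0.107 m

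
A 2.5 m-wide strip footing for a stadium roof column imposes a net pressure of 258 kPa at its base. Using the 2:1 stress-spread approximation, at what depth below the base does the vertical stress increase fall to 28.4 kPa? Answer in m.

z ≈ 20.2 m

2:1 spreading — at depth z the loaded area has grown by z in each plan dimension:
qB/(B+z) = Δσ_z ⇒ z = qB/Δσ_z − B = 258×2.5/28.4 − 2.5 = 20.21 m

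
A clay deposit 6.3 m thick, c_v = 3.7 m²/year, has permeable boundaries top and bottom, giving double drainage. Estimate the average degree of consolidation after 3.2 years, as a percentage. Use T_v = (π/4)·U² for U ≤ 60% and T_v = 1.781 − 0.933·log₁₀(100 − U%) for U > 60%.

U ≈ 95.7 %

Drainage path length: H_d = H/2 = 3.15 m (double drainage).
T_v = c_v·t/H_d² = 3.7×3.2/3.15² = 1.1932.
T_v = 1.1932 corresponds to the U > 60% branch:
U = 1 − 10^((1.781 − T_v)/0.933)/100 = 0.9573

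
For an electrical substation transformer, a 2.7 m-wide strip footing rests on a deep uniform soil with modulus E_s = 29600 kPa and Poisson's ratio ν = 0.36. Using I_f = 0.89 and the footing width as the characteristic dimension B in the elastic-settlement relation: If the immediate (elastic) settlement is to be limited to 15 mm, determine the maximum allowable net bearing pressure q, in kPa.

S_e = q·B·(1−ν²)/E_s · I_f  ⇒  q = S_e·E_s / (B·(1−ν²)·I_f).
q = 0.015 × 29600 / (2.7 × 0.8704 × 0.89) = 212.3 kPa

q ≈ 212 kPa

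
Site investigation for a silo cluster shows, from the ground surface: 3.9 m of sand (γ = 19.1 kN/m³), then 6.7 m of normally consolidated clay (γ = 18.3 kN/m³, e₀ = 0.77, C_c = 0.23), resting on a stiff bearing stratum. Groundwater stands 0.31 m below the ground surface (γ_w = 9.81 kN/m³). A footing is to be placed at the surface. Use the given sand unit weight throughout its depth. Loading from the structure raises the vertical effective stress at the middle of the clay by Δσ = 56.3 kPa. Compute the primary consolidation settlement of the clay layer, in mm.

Mid-depth of clay below the ground surface: z = 3.9 + 6.7/2 = 7.25 m.
Total vertical stress at mid-clay: σ_v = 19.1×3.9 + 18.3×3.35 = 135.8 kPa.
Pore pressure: u = 9.81×(7.25 − 0.31) = 68.081 kPa.
Initial effective stress: σ'_0 = σ_v − u = 135.8 − 68.081 = 67.719 kPa.
Final effective stress: σ'_f = σ'_0 + Δσ = 67.719 + 56.3 = 124.02 kPa.
Normally consolidated clay, so the full stress increment lies on the virgin compression line:
S_c = C_c·H/(1+e₀)·log₁₀(σ'_f/σ'_0) = 0.23×6.7/(1+0.77)×log₁₀(124.02/67.719)
    = 0.87062 × 0.26278 = 0.2288 m

S_c ≈ 229 mm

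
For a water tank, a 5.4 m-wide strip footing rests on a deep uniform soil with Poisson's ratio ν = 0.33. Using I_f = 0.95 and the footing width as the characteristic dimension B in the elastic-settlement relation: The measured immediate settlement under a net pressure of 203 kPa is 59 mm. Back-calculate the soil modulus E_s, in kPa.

E_s ≈ 15700 kPa

S_e = q·B·(1−ν²)/E_s · I_f  ⇒  E_s = q·B·(1−ν²)·I_f / S_e.
E_s = 203 × 5.4 × 0.8911 × 0.95 / 0.059 = 15730 kPa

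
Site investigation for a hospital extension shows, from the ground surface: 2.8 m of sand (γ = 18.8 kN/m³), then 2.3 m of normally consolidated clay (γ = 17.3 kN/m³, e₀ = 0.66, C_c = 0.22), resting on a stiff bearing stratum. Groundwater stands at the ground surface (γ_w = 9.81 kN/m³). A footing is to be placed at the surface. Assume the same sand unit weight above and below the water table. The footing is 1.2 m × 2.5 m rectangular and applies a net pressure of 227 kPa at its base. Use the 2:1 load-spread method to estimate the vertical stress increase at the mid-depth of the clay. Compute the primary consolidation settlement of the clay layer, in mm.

Mid-depth of clay below the ground surface: z = 2.8 + 2.3/2 = 3.95 m.
Total vertical stress at mid-clay: σ_v = 18.8×2.8 + 17.3×1.15 = 72.535 kPa.
Pore pressure: u = 9.81×(3.95 − 0) = 38.75 kPa.
Initial effective stress: σ'_0 = σ_v − u = 72.535 − 38.75 = 33.785 kPa.
Stress increase at mid-clay by the 2:1 spreading method:
Δσ = qBL/((B+z)(L+z)) = 227×1.2×2.5/((1.2+3.95)(2.5+3.95)) = 20.501 kPa
Final effective stress: σ'_f = σ'_0 + Δσ = 33.785 + 20.501 = 54.286 kPa.
Normally consolidated clay, so the full stress increment lies on the virgin compression line:
S_c = C_c·H/(1+e₀)·log₁₀(σ'_f/σ'_0) = 0.22×2.3/(1+0.66)×log₁₀(54.286/33.785)
    = 0.30482 × 0.20596 = 0.06278 m

S_c ≈ 62.8 mm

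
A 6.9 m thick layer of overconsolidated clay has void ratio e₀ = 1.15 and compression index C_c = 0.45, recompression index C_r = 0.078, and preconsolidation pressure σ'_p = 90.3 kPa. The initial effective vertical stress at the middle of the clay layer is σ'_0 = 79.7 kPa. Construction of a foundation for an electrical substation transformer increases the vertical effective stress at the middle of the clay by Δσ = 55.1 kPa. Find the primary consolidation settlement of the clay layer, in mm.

Final effective stress: σ'_f = 79.7 + 55.1 = 134.8 kPa.
σ'_f = 134.8 > σ'_p = 90.3 kPa, so the stress path crosses the preconsolidation pressure — recompression up to σ'_p, then virgin compression beyond:
S_c = H/(1+e₀)·[C_r·log₁₀(σ'_p/σ'_0) + C_c·log₁₀(σ'_f/σ'_p)]
    = 6.9/2.15 × [0.078×log₁₀(90.3/79.7) + 0.45×log₁₀(134.8/90.3)]
    = 3.2093 × [0.0042299 + 0.078301] = 0.2649 m

S_c ≈ 265 mm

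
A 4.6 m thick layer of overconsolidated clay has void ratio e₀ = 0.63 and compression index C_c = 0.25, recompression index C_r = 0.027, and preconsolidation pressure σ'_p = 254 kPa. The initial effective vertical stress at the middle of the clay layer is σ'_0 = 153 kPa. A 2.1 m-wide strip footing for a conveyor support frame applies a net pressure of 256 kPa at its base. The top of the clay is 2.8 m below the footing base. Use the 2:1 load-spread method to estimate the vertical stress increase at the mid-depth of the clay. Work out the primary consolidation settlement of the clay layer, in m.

Mid-depth of clay below the footing base: z = 2.8 + 4.6/2 = 5.1 m.
Stress increase at mid-clay by the 2:1 spreading method:
Δσ = qB/(B+z) = 256×2.1/(2.1+5.1) = 74.667 kPa
Final effective stress: σ'_f = 153 + 74.667 = 227.67 kPa.
σ'_f = 227.67 ≤ σ'_p = 254 kPa, so the clay remains overconsolidated and only the recompression index applies:
S_c = C_r·H/(1+e₀)·log₁₀(σ'_f/σ'_0) = 0.027×4.6/1.63×log₁₀(227.67/153)
    = 0.076197 × 0.17261 = 0.01315 m

S_c ≈ 0.0132 m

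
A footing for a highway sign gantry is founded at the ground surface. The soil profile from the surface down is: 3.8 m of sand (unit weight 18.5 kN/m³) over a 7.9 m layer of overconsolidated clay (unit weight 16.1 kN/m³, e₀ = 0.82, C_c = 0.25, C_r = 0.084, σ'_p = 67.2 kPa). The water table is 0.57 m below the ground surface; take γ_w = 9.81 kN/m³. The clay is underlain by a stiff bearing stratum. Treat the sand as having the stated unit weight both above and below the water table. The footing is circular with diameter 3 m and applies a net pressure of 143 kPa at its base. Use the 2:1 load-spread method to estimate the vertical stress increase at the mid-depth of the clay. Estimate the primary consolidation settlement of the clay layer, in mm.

S_c ≈ 58.3 mm

Mid-depth of clay below the ground surface: z = 3.8 + 7.9/2 = 7.75 m.
Total vertical stress at mid-clay: σ_v = 18.5×3.8 + 16.1×3.95 = 133.9 kPa.
Pore pressure: u = 9.81×(7.75 − 0.57) = 70.436 kPa.
Initial effective stress: σ'_0 = σ_v − u = 133.9 − 70.436 = 63.464 kPa.
Stress increase at mid-clay by the 2:1 spreading method:
Δσ ≈ qD²/(D+z)² = 143×3²/(3+7.75)² = 11.137 kPa
Final effective stress: σ'_f = 63.464 + 11.137 = 74.601 kPa.
σ'_f = 74.601 > σ'_p = 67.2 kPa, so the stress path crosses the preconsolidation pressure — recompression up to σ'_p, then virgin compression beyond:
S_c = H/(1+e₀)·[C_r·log₁₀(σ'_p/σ'_0) + C_c·log₁₀(σ'_f/σ'_p)]
    = 7.9/1.82 × [0.084×log₁₀(67.2/63.464) + 0.25×log₁₀(74.601/67.2)]
    = 4.3407 × [0.0020867 + 0.011344] = 0.0583 m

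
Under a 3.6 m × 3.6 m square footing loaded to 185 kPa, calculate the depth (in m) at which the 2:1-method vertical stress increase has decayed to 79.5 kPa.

z ≈ 1.89 m

2:1 spreading — at depth z the loaded area has grown by z in each plan dimension:
qB²/(B+z)² = Δσ_z ⇒ z = B(√(q/Δσ_z) − 1) = 3.6×(√(185/79.5) − 1) = 1.892 m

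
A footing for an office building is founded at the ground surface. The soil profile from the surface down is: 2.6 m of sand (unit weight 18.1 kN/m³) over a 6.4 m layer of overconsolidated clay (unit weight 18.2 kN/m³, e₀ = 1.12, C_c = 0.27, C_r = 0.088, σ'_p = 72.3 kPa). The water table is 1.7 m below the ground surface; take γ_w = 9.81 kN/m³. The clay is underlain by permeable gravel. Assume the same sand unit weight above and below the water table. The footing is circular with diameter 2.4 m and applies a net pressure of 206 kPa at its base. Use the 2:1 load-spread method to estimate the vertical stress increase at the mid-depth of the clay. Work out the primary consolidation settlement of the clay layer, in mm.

Mid-depth of clay below the ground surface: z = 2.6 + 6.4/2 = 5.8 m.
Total vertical stress at mid-clay: σ_v = 18.1×2.6 + 18.2×3.2 = 105.3 kPa.
Pore pressure: u = 9.81×(5.8 − 1.7) = 40.221 kPa.
Initial effective stress: σ'_0 = σ_v − u = 105.3 − 40.221 = 65.079 kPa.
Stress increase at mid-clay by the 2:1 spreading method:
Δσ ≈ qD²/(D+z)² = 206×2.4²/(2.4+5.8)² = 17.647 kPa
Final effective stress: σ'_f = 65.079 + 17.647 = 82.726 kPa.
σ'_f = 82.726 > σ'_p = 72.3 kPa, so the stress path crosses the preconsolidation pressure — recompression up to σ'_p, then virgin compression beyond:
S_c = H/(1+e₀)·[C_r·log₁₀(σ'_p/σ'_0) + C_c·log₁₀(σ'_f/σ'_p)]
    = 6.4/2.12 × [0.088×log₁₀(72.3/65.079) + 0.27×log₁₀(82.726/72.3)]
    = 3.0189 × [0.0040214 + 0.015796] = 0.05983 m

S_c ≈ 59.8 mm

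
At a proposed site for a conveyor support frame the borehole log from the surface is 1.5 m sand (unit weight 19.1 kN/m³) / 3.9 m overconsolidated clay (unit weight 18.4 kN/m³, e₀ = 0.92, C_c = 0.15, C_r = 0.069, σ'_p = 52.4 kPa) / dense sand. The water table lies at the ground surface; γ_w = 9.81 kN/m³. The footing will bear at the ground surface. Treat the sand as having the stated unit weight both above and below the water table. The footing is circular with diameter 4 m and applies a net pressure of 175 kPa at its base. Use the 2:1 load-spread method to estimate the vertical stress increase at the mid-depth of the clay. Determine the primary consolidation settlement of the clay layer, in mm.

S_c ≈ 90.4 mm

Mid-depth of clay below the ground surface: z = 1.5 + 3.9/2 = 3.45 m.
Total vertical stress at mid-clay: σ_v = 19.1×1.5 + 18.4×1.95 = 64.53 kPa.
Pore pressure: u = 9.81×(3.45 − 0) = 33.845 kPa.
Initial effective stress: σ'_0 = σ_v − u = 64.53 − 33.845 = 30.685 kPa.
Stress increase at mid-clay by the 2:1 spreading method:
Δσ ≈ qD²/(D+z)² = 175×4²/(4+3.45)² = 50.448 kPa
Final effective stress: σ'_f = 30.685 + 50.448 = 81.133 kPa.
σ'_f = 81.133 > σ'_p = 52.4 kPa, so the stress path crosses the preconsolidation pressure — recompression up to σ'_p, then virgin compression beyond:
S_c = H/(1+e₀)·[C_r·log₁₀(σ'_p/σ'_0) + C_c·log₁₀(σ'_f/σ'_p)]
    = 3.9/1.92 × [0.069×log₁₀(52.4/30.685) + 0.15×log₁₀(81.133/52.4)]
    = 2.0312 × [0.016036 + 0.02848] = 0.09042 m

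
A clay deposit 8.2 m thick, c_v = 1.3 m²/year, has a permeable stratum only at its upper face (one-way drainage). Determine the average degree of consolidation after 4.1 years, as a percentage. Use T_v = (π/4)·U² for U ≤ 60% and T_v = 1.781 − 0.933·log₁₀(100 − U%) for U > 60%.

Drainage path length: H_d = H = 8.2 m (single drainage).
T_v = c_v·t/H_d² = 1.3×4.1/8.2² = 0.079268.
T_v = 0.079268 corresponds to the U ≤ 60% branch:
U = √(4T_v/π) = 0.3177

U ≈ 31.8 %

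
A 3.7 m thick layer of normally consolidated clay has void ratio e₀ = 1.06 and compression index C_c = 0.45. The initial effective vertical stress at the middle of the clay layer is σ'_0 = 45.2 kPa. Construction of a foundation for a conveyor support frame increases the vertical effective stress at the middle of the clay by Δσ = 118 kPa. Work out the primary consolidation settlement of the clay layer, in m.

S_c ≈ 0.451 m

Final effective stress: σ'_f = σ'_0 + Δσ = 45.2 + 118 = 163.2 kPa.
Normally consolidated clay, so the full stress increment lies on the virgin compression line:
S_c = C_c·H/(1+e₀)·log₁₀(σ'_f/σ'_0) = 0.45×3.7/(1+1.06)×log₁₀(163.2/45.2)
    = 0.80825 × 0.55758 = 0.4507 m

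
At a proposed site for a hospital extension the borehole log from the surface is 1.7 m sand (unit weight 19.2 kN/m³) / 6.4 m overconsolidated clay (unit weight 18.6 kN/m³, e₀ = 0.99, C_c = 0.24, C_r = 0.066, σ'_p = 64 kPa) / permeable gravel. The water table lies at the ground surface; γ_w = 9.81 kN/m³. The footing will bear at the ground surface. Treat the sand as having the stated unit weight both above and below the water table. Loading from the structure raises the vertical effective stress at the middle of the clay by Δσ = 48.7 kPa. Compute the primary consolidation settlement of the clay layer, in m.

Mid-depth of clay below the ground surface: z = 1.7 + 6.4/2 = 4.9 m.
Total vertical stress at mid-clay: σ_v = 19.2×1.7 + 18.6×3.2 = 92.16 kPa.
Pore pressure: u = 9.81×(4.9 − 0) = 48.069 kPa.
Initial effective stress: σ'_0 = σ_v − u = 92.16 − 48.069 = 44.091 kPa.
Final effective stress: σ'_f = 44.091 + 48.7 = 92.791 kPa.
σ'_f = 92.791 > σ'_p = 64 kPa, so the stress path crosses the preconsolidation pressure — recompression up to σ'_p, then virgin compression beyond:
S_c = H/(1+e₀)·[C_r·log₁₀(σ'_p/σ'_0) + C_c·log₁₀(σ'_f/σ'_p)]
    = 6.4/1.99 × [0.066×log₁₀(64/44.091) + 0.24×log₁₀(92.791/64)]
    = 3.2161 × [0.010681 + 0.038718] = 0.1589 m

S_c ≈ 0.159 m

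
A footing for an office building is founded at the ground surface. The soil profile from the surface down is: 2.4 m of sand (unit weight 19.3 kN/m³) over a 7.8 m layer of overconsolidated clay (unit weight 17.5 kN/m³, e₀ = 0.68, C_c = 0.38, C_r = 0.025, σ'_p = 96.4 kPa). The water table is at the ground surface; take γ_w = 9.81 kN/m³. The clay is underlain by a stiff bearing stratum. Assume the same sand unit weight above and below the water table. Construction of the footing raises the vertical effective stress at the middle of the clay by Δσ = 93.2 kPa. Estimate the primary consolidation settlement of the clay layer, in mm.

S_c ≈ 348 mm

Mid-depth of clay below the ground surface: z = 2.4 + 7.8/2 = 6.3 m.
Total vertical stress at mid-clay: σ_v = 19.3×2.4 + 17.5×3.9 = 114.57 kPa.
Pore pressure: u = 9.81×(6.3 − 0) = 61.803 kPa.
Initial effective stress: σ'_0 = σ_v − u = 114.57 − 61.803 = 52.767 kPa.
Final effective stress: σ'_f = 52.767 + 93.2 = 145.97 kPa.
σ'_f = 145.97 > σ'_p = 96.4 kPa, so the stress path crosses the preconsolidation pressure — recompression up to σ'_p, then virgin compression beyond:
S_c = H/(1+e₀)·[C_r·log₁₀(σ'_p/σ'_0) + C_c·log₁₀(σ'_f/σ'_p)]
    = 7.8/1.68 × [0.025×log₁₀(96.4/52.767) + 0.38×log₁₀(145.97/96.4)]
    = 4.6429 × [0.0065429 + 0.068471] = 0.3483 m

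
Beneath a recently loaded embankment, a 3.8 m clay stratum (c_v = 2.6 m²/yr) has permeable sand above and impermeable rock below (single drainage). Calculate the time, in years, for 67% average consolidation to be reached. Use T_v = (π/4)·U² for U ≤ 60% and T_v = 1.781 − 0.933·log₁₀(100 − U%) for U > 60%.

Drainage path length: H_d = H = 3.8 m (single drainage).
U > 60%: T_v = 1.781 − 0.933·log₁₀(100 − 67) = 0.36423.
t = T_v·H_d²/c_v = 0.36423×3.8²/2.6 = 2.023 years.

t ≈ 2.02 years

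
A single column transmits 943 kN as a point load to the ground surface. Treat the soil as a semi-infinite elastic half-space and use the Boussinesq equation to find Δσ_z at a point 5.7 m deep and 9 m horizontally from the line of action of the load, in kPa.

Δσ_z ≈ 0.608 kPa

Boussinesq vertical stress below a point load on an elastic half-space:
Δσ_z = 3P/(2πz²) · [1 + (r/z)²]^(−5/2)
r/z = 9/5.7 = 1.5789; [1+(r/z)²]^(−5/2) = 0.043851.
Δσ_z = 3×943/(2π×5.7²) × 0.043851 = 13.858 × 0.043851 = 0.6077 kPa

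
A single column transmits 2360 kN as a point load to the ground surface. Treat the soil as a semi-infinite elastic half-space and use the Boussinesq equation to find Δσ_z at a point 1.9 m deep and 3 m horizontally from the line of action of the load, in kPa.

Boussinesq vertical stress below a point load on an elastic half-space:
Δσ_z = 3P/(2πz²) · [1 + (r/z)²]^(−5/2)
r/z = 3/1.9 = 1.5789; [1+(r/z)²]^(−5/2) = 0.043851.
Δσ_z = 3×2360/(2π×1.9²) × 0.043851 = 312.14 × 0.043851 = 13.69 kPa

Δσ_z ≈ 13.7 kPa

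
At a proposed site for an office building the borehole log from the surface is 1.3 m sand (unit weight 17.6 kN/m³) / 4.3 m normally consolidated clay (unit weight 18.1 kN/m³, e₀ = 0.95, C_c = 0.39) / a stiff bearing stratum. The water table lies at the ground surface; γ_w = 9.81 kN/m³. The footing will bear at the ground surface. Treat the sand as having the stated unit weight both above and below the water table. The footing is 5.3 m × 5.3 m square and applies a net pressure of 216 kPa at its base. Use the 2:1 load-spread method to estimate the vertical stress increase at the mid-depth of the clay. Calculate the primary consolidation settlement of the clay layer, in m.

S_c ≈ 0.502 m

Mid-depth of clay below the ground surface: z = 1.3 + 4.3/2 = 3.45 m.
Total vertical stress at mid-clay: σ_v = 17.6×1.3 + 18.1×2.15 = 61.795 kPa.
Pore pressure: u = 9.81×(3.45 − 0) = 33.845 kPa.
Initial effective stress: σ'_0 = σ_v − u = 61.795 − 33.845 = 27.95 kPa.
Stress increase at mid-clay by the 2:1 spreading method:
Δσ = qBL/((B+z)(L+z)) = 216×5.3×5.3/((5.3+3.45)(5.3+3.45)) = 79.248 kPa
Final effective stress: σ'_f = σ'_0 + Δσ = 27.95 + 79.248 = 107.2 kPa.
Normally consolidated clay, so the full stress increment lies on the virgin compression line:
S_c = C_c·H/(1+e₀)·log₁₀(σ'_f/σ'_0) = 0.39×4.3/(1+0.95)×log₁₀(107.2/27.95)
    = 0.86 × 0.58381 = 0.5021 m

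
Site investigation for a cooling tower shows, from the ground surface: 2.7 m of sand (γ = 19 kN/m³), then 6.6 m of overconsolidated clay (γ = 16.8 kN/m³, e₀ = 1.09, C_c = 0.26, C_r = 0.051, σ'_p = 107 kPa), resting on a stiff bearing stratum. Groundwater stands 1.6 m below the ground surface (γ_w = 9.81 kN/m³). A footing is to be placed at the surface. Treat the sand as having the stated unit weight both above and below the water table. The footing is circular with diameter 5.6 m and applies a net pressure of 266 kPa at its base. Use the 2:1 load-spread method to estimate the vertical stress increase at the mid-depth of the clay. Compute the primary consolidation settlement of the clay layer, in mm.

Mid-depth of clay below the ground surface: z = 2.7 + 6.6/2 = 6 m.
Total vertical stress at mid-clay: σ_v = 19×2.7 + 16.8×3.3 = 106.74 kPa.
Pore pressure: u = 9.81×(6 − 1.6) = 43.164 kPa.
Initial effective stress: σ'_0 = σ_v − u = 106.74 − 43.164 = 63.576 kPa.
Stress increase at mid-clay by the 2:1 spreading method:
Δσ ≈ qD²/(D+z)² = 266×5.6²/(5.6+6)² = 61.993 kPa
Final effective stress: σ'_f = 63.576 + 61.993 = 125.57 kPa.
σ'_f = 125.57 > σ'_p = 107 kPa, so the stress path crosses the preconsolidation pressure — recompression up to σ'_p, then virgin compression beyond:
S_c = H/(1+e₀)·[C_r·log₁₀(σ'_p/σ'_0) + C_c·log₁₀(σ'_f/σ'_p)]
    = 6.6/2.09 × [0.051×log₁₀(107/63.576) + 0.26×log₁₀(125.57/107)]
    = 3.1579 × [0.011531 + 0.018071] = 0.09348 m

S_c ≈ 93.5 mm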